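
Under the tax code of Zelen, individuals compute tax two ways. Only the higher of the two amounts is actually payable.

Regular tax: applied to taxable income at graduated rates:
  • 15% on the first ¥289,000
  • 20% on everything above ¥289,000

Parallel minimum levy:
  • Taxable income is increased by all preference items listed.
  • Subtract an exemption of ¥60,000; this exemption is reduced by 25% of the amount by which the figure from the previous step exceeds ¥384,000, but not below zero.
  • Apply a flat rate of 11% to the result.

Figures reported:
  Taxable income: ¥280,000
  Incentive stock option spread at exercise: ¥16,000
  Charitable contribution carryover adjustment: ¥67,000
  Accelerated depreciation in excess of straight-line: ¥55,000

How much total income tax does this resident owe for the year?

Regular tax:
  ¥280,000 × 15% = ¥42,000

Parallel minimum levy:
  Adjusted income: ¥280,000 + ¥16,000 + ¥67,000 + ¥55,000 = ¥418,000
  Exemption: ¥60,000 − 25% × (¥418,000 − ¥384,000) = ¥60,000 − ¥8,500 = ¥51,500
  Base: ¥418,000 − ¥51,500 = ¥366,500
  ¥366,500 × 11% = ¥40,315

¥42,000 > ¥40,315, so the regular tax governs.

¥42,000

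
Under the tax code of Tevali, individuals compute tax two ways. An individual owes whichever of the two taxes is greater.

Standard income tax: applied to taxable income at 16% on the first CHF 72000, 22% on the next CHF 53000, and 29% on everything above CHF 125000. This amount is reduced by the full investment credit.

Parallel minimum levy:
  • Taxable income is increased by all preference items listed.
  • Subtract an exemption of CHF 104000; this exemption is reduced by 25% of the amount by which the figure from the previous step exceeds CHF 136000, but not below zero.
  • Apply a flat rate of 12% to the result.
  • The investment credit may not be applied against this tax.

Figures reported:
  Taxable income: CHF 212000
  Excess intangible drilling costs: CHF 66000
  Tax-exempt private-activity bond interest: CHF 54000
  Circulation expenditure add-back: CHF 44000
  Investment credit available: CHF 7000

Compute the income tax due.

CHF 41410

Standard income tax:
  CHF 72000 × 16% = CHF 11520
  CHF 53000 × 22% = CHF 11660
  CHF 87000 × 29% = CHF 25230
  → CHF 48410
  Less investment credit CHF 7000 → CHF 41410

Parallel minimum levy:
  Adjusted income: CHF 212000 + CHF 66000 + CHF 54000 + CHF 44000 = CHF 376000
  Exemption: CHF 104000 − 25% × (CHF 376000 − CHF 136000) = CHF 104000 − CHF 60000 = CHF 44000
  Base: CHF 376000 − CHF 44000 = CHF 332000
  CHF 332000 × 12% = CHF 39840

CHF 41410 > CHF 39840, so the standard income tax governs.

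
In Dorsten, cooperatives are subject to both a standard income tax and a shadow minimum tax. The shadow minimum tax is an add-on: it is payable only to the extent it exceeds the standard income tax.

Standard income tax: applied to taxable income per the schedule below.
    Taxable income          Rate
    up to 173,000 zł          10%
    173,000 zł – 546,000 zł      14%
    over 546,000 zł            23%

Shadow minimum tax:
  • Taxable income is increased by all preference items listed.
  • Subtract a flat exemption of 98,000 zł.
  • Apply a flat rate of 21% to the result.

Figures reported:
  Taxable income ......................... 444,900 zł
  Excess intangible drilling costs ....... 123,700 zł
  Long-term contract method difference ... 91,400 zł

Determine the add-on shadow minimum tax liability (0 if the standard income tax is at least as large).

62,654 zł

Standard income tax:
  173,000 zł × 10% = 17,300 zł
  271,900 zł × 14% = 38,066 zł
  → 55,366 zł

Shadow minimum tax:
  Adjusted income: 444,900 zł + 123,700 zł + 91,400 zł = 660,000 zł
  Less exemption 98,000 zł → base 562,000 zł
  562,000 zł × 21% = 118,020 zł

Excess of shadow minimum tax over standard income tax: 118,020 zł − 55,366 zł = 62,654 zł.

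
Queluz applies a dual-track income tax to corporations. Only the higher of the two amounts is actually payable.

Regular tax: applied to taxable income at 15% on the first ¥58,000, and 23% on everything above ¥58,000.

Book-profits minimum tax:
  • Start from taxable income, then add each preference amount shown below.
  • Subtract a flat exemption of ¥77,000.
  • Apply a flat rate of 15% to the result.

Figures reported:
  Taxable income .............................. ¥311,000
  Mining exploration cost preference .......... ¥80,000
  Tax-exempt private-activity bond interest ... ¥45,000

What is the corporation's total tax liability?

¥66,890

Book-profits minimum tax:
  Adjusted income: ¥311,000 + ¥80,000 + ¥45,000 = ¥436,000
  Less exemption ¥77,000 → base ¥359,000
  ¥359,000 × 15% = ¥53,850

Regular tax:
  ¥58,000 × 15% = ¥8,700
  ¥253,000 × 23% = ¥58,190
  → ¥66,890

¥66,890 > ¥53,850, so the regular tax governs.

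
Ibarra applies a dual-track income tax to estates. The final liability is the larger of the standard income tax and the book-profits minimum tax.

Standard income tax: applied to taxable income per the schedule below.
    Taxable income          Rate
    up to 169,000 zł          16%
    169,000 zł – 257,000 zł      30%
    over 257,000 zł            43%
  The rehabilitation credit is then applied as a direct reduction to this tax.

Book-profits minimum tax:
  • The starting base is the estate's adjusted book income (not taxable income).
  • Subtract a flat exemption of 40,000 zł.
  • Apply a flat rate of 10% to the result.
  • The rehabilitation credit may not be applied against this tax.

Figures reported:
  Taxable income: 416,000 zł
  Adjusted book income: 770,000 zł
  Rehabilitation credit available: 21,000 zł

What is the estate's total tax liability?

Standard income tax:
  169,000 zł × 16% = 27,040 zł
  88,000 zł × 30% = 26,400 zł
  159,000 zł × 43% = 68,370 zł
  → 121,810 zł
  Less rehabilitation credit 21,000 zł → 100,810 zł

Book-profits minimum tax:
  Base (adjusted book income): 770,000 zł
  Less exemption 40,000 zł → base 730,000 zł
  730,000 zł × 10% = 73,000 zł

100,810 zł > 73,000 zł, so the standard income tax governs.

100,810 zł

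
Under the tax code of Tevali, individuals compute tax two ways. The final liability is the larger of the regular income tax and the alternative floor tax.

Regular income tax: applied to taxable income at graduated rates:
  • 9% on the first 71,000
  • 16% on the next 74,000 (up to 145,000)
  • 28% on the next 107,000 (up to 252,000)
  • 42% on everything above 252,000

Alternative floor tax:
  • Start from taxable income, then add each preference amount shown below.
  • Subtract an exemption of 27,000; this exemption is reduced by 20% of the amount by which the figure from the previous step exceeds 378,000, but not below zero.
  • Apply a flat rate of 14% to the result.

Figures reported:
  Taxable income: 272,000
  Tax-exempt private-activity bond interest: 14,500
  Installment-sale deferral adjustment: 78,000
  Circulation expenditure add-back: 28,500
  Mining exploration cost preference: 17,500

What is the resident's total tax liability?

56,590

Alternative floor tax:
  Adjusted income: 272,000 + 14,500 + 78,000 + 28,500 + 17,500 = 410,500
  Exemption: 27,000 − 20% × (410,500 − 378,000) = 27,000 − 6,500 = 20,500
  Base: 410,500 − 20,500 = 390,000
  390,000 × 14% = 54,600

Regular income tax:
  71,000 × 9% = 6,390
  74,000 × 16% = 11,840
  107,000 × 28% = 29,960
  20,000 × 42% = 8,400
  → 56,590

56,590 > 54,600, so the regular income tax governs.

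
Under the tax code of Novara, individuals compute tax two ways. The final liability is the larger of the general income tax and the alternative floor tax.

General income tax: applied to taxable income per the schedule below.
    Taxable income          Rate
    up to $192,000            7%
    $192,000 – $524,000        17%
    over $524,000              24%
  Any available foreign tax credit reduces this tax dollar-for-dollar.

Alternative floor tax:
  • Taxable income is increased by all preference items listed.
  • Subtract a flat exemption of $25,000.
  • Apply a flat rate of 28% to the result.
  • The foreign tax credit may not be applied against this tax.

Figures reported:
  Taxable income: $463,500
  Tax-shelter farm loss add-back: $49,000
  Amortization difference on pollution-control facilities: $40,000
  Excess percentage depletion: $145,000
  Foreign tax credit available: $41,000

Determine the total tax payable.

$188,300

General income tax:
  $192,000 × 7% = $13,440
  $271,500 × 17% = $46,155
  → $59,595
  Less foreign tax credit $41,000 → $18,595

Alternative floor tax:
  Adjusted income: $463,500 + $49,000 + $40,000 + $145,000 = $697,500
  Less exemption $25,000 → base $672,500
  $672,500 × 28% = $188,300

$188,300 > $18,595, so the alternative floor tax is the binding amount.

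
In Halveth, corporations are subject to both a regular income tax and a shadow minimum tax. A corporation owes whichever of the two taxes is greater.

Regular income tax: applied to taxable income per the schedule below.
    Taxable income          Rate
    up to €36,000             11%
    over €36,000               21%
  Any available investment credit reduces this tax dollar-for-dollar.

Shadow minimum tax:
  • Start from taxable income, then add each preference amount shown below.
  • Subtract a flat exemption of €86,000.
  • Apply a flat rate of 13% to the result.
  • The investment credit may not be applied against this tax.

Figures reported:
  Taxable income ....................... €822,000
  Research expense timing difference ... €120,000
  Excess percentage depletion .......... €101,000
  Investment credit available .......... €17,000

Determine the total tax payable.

€152,020

Shadow minimum tax:
  Adjusted income: €822,000 + €120,000 + €101,000 = €1,043,000
  Less exemption €86,000 → base €957,000
  €957,000 × 13% = €124,410

Regular income tax:
  €36,000 × 11% = €3,960
  €786,000 × 21% = €165,060
  → €169,020
  Less investment credit €17,000 → €152,020

€152,020 > €124,410, so the regular income tax governs.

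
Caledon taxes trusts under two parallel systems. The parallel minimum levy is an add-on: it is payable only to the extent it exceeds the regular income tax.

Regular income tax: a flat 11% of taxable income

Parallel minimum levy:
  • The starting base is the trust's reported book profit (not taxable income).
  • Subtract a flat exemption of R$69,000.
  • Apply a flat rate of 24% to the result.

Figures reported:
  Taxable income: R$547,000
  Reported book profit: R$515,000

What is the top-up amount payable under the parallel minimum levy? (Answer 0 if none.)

R$46,870

Parallel minimum levy:
  Base (reported book profit): R$515,000
  Less exemption R$69,000 → base R$446,000
  R$446,000 × 24% = R$107,040

Regular income tax:
  R$547,000 × 11% = R$60,170

Excess of parallel minimum levy over regular income tax: R$107,040 − R$60,170 = R$46,870.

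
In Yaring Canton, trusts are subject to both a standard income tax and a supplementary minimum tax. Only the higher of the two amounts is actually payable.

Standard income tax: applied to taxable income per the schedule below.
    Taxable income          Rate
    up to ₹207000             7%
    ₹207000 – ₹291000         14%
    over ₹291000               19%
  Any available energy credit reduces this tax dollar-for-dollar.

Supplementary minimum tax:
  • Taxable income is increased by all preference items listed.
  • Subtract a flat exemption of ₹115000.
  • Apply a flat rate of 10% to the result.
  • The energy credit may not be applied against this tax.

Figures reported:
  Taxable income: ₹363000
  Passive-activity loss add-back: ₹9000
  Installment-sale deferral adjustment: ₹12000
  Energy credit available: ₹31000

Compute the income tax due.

₹26900

Supplementary minimum tax:
  Adjusted income: ₹363000 + ₹9000 + ₹12000 = ₹384000
  Less exemption ₹115000 → base ₹269000
  ₹269000 × 10% = ₹26900

Standard income tax:
  ₹207000 × 7% = ₹14490
  ₹84000 × 14% = ₹11760
  ₹72000 × 19% = ₹13680
  → ₹39930
  Less energy credit ₹31000 → ₹8930

₹26900 > ₹8930, so the supplementary minimum tax is the binding amount.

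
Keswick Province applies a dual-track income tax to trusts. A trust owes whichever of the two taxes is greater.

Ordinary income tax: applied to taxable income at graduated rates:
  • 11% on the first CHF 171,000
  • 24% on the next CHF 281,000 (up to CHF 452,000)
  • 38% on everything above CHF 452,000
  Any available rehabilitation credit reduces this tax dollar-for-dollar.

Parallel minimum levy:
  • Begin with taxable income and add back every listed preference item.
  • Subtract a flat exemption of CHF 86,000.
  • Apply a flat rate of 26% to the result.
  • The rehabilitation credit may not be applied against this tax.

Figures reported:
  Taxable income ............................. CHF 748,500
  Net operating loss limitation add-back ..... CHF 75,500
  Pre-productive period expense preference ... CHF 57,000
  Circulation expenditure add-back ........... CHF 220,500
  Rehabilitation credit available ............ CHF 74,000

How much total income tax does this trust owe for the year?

Parallel minimum levy:
  Adjusted income: CHF 748,500 + CHF 75,500 + CHF 57,000 + CHF 220,500 = CHF 1,101,500
  Less exemption CHF 86,000 → base CHF 1,015,500
  CHF 1,015,500 × 26% = CHF 264,030

Ordinary income tax:
  CHF 171,000 × 11% = CHF 18,810
  CHF 281,000 × 24% = CHF 67,440
  CHF 296,500 × 38% = CHF 112,670
  → CHF 198,920
  Less rehabilitation credit CHF 74,000 → CHF 124,920

CHF 264,030 > CHF 124,920, so the parallel minimum levy is the binding amount.

CHF 264,030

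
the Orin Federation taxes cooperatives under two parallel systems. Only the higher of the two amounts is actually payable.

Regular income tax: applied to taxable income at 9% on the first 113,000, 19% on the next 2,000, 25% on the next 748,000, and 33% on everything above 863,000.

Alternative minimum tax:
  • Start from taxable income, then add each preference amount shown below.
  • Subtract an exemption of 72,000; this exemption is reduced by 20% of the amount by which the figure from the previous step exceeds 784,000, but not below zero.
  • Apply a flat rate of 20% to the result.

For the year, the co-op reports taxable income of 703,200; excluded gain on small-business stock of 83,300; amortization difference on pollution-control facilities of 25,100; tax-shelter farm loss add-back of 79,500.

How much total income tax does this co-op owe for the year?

Regular income tax:
  113,000 × 9% = 10,170
  2,000 × 19% = 380
  588,200 × 25% = 147,050
  → 157,600

Alternative minimum tax:
  Adjusted income: 703,200 + 83,300 + 25,100 + 79,500 = 891,100
  Exemption: 72,000 − 20% × (891,100 − 784,000) = 72,000 − 21,420 = 50,580
  Base: 891,100 − 50,580 = 840,520
  840,520 × 20% = 168,104

168,104 > 157,600, so the alternative minimum tax is the binding amount.

168,104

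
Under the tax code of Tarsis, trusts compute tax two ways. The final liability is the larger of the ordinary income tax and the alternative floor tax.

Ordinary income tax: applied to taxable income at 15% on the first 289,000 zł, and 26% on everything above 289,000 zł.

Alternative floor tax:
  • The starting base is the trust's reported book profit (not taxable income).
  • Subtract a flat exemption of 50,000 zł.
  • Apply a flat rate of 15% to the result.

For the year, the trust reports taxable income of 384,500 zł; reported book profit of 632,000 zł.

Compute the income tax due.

Ordinary income tax:
  289,000 zł × 15% = 43,350 zł
  95,500 zł × 26% = 24,830 zł
  → 68,180 zł

Alternative floor tax:
  Base (reported book profit): 632,000 zł
  Less exemption 50,000 zł → base 582,000 zł
  582,000 zł × 15% = 87,300 zł

87,300 zł > 68,180 zł, so the alternative floor tax is the binding amount.

87,300 zł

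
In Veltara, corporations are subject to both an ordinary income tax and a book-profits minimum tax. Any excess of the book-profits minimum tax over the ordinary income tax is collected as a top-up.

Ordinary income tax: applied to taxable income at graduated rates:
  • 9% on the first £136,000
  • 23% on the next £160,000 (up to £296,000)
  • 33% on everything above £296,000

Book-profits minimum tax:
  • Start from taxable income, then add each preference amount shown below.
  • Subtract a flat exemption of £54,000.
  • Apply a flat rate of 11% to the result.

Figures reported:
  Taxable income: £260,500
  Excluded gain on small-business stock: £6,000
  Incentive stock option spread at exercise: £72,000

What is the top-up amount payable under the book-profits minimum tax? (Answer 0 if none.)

Book-profits minimum tax:
  Adjusted income: £260,500 + £6,000 + £72,000 = £338,500
  Less exemption £54,000 → base £284,500
  £284,500 × 11% = £31,295

Ordinary income tax:
  £136,000 × 9% = £12,240
  £124,500 × 23% = £28,635
  → £40,875

£31,295 ≤ £40,875, so no add-on is due.

£0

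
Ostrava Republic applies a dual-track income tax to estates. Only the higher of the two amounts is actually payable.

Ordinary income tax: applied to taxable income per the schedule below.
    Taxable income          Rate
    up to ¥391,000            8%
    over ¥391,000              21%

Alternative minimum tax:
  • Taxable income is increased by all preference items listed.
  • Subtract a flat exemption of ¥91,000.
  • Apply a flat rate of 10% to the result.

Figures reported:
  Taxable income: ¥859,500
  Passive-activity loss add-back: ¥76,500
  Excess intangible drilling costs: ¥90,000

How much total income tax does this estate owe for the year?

Ordinary income tax:
  ¥391,000 × 8% = ¥31,280
  ¥468,500 × 21% = ¥98,385
  → ¥129,665

Alternative minimum tax:
  Adjusted income: ¥859,500 + ¥76,500 + ¥90,000 = ¥1,026,000
  Less exemption ¥91,000 → base ¥935,000
  ¥935,000 × 10% = ¥93,500

¥129,665 > ¥93,500, so the ordinary income tax governs.

¥129,665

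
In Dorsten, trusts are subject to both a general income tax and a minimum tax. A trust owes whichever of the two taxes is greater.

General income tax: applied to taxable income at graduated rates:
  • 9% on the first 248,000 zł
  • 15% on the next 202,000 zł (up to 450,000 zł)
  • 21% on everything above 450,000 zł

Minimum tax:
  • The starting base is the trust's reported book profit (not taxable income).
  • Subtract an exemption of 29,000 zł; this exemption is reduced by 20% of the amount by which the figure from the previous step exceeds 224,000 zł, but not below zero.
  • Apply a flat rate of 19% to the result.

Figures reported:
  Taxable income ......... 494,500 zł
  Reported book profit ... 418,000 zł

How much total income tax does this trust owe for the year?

79,420 zł

General income tax:
  248,000 zł × 9% = 22,320 zł
  202,000 zł × 15% = 30,300 zł
  44,500 zł × 21% = 9,345 zł
  → 61,965 zł

Minimum tax:
  Base (reported book profit): 418,000 zł
  Exemption: 20% × (418,000 zł − 224,000 zł) = 38,800 zł ≥ 29,000 zł, so the exemption is fully phased out
  Base: 418,000 zł − 0 zł = 418,000 zł
  418,000 zł × 19% = 79,420 zł

79,420 zł > 61,965 zł, so the minimum tax is the binding amount.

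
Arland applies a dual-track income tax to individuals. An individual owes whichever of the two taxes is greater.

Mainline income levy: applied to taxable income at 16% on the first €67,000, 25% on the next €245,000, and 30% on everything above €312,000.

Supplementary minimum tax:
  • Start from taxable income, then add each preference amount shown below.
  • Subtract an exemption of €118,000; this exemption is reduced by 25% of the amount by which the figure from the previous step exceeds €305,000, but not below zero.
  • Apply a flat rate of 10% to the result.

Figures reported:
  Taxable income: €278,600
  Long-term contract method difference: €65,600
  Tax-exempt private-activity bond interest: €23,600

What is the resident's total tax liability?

Mainline income levy:
  €67,000 × 16% = €10,720
  €211,600 × 25% = €52,900
  → €63,620

Supplementary minimum tax:
  Adjusted income: €278,600 + €65,600 + €23,600 = €367,800
  Exemption: €118,000 − 25% × (€367,800 − €305,000) = €118,000 − €15,700 = €102,300
  Base: €367,800 − €102,300 = €265,500
  €265,500 × 10% = €26,550

€63,620 > €26,550, so the mainline income levy governs.

€63,620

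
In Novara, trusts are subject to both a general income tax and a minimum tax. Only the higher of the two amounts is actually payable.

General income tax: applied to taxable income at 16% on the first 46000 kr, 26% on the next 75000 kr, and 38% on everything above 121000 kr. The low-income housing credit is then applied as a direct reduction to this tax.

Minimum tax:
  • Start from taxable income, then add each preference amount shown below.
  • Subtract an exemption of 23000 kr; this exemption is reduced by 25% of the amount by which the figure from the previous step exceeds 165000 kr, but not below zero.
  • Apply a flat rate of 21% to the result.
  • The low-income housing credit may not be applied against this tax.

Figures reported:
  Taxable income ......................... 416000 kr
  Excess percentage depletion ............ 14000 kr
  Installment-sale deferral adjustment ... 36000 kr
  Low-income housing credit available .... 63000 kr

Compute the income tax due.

General income tax:
  46000 kr × 16% = 7360 kr
  75000 kr × 26% = 19500 kr
  295000 kr × 38% = 112100 kr
  → 138960 kr
  Less low-income housing credit 63000 kr → 75960 kr

Minimum tax:
  Adjusted income: 416000 kr + 14000 kr + 36000 kr = 466000 kr
  Exemption: 25% × (466000 kr − 165000 kr) = 75250 kr ≥ 23000 kr, so the exemption is fully phased out
  Base: 466000 kr − 0 kr = 466000 kr
  466000 kr × 21% = 97860 kr

97860 kr > 75960 kr, so the minimum tax is the binding amount.

97860 kr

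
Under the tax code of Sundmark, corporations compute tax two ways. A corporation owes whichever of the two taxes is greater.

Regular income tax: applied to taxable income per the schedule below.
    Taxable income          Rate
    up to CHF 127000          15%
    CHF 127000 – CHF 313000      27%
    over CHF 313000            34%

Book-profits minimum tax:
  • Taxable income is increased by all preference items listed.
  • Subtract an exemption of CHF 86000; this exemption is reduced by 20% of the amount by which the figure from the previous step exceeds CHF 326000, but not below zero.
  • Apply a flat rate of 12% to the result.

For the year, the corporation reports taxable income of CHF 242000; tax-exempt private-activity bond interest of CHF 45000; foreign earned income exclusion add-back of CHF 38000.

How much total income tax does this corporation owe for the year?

Book-profits minimum tax:
  Adjusted income: CHF 242000 + CHF 45000 + CHF 38000 = CHF 325000
  Exemption: CHF 325000 ≤ CHF 326000, so full CHF 86000 applies
  Base: CHF 325000 − CHF 86000 = CHF 239000
  CHF 239000 × 12% = CHF 28680

Regular income tax:
  CHF 127000 × 15% = CHF 19050
  CHF 115000 × 27% = CHF 31050
  → CHF 50100

CHF 50100 > CHF 28680, so the regular income tax governs.

CHF 50100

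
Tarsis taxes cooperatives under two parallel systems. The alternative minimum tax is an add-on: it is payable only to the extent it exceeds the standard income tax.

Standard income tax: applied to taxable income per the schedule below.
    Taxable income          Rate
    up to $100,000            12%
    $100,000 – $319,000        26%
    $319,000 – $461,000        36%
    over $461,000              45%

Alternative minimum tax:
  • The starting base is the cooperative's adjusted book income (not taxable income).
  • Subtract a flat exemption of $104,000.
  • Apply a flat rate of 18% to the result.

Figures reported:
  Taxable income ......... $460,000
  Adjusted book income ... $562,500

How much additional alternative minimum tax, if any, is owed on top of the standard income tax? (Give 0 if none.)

Standard income tax:
  $100,000 × 12% = $12,000
  $219,000 × 26% = $56,940
  $141,000 × 36% = $50,760
  → $119,700

Alternative minimum tax:
  Base (adjusted book income): $562,500
  Less exemption $104,000 → base $458,500
  $458,500 × 18% = $82,530

$82,530 ≤ $119,700, so no add-on is due.

$0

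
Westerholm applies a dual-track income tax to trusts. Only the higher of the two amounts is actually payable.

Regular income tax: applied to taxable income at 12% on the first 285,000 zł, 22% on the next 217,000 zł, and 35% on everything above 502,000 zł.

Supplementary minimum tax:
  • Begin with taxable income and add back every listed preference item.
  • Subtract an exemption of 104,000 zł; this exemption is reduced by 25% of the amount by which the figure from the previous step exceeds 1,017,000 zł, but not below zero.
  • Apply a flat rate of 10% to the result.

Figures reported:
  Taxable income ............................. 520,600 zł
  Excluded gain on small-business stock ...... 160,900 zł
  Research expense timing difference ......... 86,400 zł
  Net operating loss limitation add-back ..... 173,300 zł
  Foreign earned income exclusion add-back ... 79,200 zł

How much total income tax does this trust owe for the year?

Supplementary minimum tax:
  Adjusted income: 520,600 zł + 160,900 zł + 86,400 zł + 173,300 zł + 79,200 zł = 1,020,400 zł
  Exemption: 104,000 zł − 25% × (1,020,400 zł − 1,017,000 zł) = 104,000 zł − 850 zł = 103,150 zł
  Base: 1,020,400 zł − 103,150 zł = 917,250 zł
  917,250 zł × 10% = 91,725 zł

Regular income tax:
  285,000 zł × 12% = 34,200 zł
  217,000 zł × 22% = 47,740 zł
  18,600 zł × 35% = 6,510 zł
  → 88,450 zł

91,725 zł > 88,450 zł, so the supplementary minimum tax is the binding amount.

91,725 zł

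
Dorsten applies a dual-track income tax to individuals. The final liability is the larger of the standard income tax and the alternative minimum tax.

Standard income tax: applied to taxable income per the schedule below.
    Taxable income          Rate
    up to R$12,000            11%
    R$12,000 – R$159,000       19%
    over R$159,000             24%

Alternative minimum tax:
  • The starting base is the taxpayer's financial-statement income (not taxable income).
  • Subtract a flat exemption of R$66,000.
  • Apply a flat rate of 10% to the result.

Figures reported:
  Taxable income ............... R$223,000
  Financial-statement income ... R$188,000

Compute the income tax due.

R$44,610

Alternative minimum tax:
  Base (financial-statement income): R$188,000
  Less exemption R$66,000 → base R$122,000
  R$122,000 × 10% = R$12,200

Standard income tax:
  R$12,000 × 11% = R$1,320
  R$147,000 × 19% = R$27,930
  R$64,000 × 24% = R$15,360
  → R$44,610

R$44,610 > R$12,200, so the standard income tax governs.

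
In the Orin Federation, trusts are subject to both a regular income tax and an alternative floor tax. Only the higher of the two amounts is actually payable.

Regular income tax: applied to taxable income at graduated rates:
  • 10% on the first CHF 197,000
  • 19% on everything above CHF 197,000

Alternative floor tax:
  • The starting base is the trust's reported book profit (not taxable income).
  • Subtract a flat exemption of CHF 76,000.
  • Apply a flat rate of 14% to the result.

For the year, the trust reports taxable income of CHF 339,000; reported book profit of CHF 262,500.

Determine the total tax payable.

CHF 46,680

Alternative floor tax:
  Base (reported book profit): CHF 262,500
  Less exemption CHF 76,000 → base CHF 186,500
  CHF 186,500 × 14% = CHF 26,110

Regular income tax:
  CHF 197,000 × 10% = CHF 19,700
  CHF 142,000 × 19% = CHF 26,980
  → CHF 46,680

CHF 46,680 > CHF 26,110, so the regular income tax governs.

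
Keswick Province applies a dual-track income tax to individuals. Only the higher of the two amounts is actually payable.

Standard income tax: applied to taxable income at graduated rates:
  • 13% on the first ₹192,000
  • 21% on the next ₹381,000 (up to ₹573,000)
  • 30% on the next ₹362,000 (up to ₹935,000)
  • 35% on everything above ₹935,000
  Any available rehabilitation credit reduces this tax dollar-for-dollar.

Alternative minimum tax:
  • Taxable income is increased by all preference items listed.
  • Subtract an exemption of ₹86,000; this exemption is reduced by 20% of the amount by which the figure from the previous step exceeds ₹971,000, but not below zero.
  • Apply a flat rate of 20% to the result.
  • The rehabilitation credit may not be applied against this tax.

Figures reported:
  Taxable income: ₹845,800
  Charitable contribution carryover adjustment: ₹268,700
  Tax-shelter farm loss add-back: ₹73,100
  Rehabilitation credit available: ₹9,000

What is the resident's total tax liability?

Alternative minimum tax:
  Adjusted income: ₹845,800 + ₹268,700 + ₹73,100 = ₹1,187,600
  Exemption: ₹86,000 − 20% × (₹1,187,600 − ₹971,000) = ₹86,000 − ₹43,320 = ₹42,680
  Base: ₹1,187,600 − ₹42,680 = ₹1,144,920
  ₹1,144,920 × 20% = ₹228,984

Standard income tax:
  ₹192,000 × 13% = ₹24,960
  ₹381,000 × 21% = ₹80,010
  ₹272,800 × 30% = ₹81,840
  → ₹186,810
  Less rehabilitation credit ₹9,000 → ₹177,810

₹228,984 > ₹177,810, so the alternative minimum tax is the binding amount.

₹228,984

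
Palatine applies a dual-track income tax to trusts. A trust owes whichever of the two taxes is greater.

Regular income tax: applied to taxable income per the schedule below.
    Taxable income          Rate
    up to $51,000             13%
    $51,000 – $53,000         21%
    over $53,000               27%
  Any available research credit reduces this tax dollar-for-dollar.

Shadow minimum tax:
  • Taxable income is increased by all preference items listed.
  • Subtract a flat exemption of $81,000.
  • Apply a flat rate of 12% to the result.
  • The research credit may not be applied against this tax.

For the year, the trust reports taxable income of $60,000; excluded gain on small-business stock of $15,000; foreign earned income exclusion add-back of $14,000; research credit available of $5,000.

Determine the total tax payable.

Regular income tax:
  $51,000 × 13% = $6,630
  $2,000 × 21% = $420
  $7,000 × 27% = $1,890
  → $8,940
  Less research credit $5,000 → $3,940

Shadow minimum tax:
  Adjusted income: $60,000 + $15,000 + $14,000 = $89,000
  Less exemption $81,000 → base $8,000
  $8,000 × 12% = $960

$3,940 > $960, so the regular income tax governs.

$3,940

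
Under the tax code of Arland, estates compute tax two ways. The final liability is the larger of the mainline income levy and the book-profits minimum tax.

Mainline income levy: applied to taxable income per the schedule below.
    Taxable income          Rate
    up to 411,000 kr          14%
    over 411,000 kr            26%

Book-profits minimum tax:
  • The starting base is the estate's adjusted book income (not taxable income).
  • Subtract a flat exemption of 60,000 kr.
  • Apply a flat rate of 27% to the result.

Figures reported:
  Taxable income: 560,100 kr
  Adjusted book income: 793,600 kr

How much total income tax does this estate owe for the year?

198,072 kr

Mainline income levy:
  411,000 kr × 14% = 57,540 kr
  149,100 kr × 26% = 38,766 kr
  → 96,306 kr

Book-profits minimum tax:
  Base (adjusted book income): 793,600 kr
  Less exemption 60,000 kr → base 733,600 kr
  733,600 kr × 27% = 198,072 kr

198,072 kr > 96,306 kr, so the book-profits minimum tax is the binding amount.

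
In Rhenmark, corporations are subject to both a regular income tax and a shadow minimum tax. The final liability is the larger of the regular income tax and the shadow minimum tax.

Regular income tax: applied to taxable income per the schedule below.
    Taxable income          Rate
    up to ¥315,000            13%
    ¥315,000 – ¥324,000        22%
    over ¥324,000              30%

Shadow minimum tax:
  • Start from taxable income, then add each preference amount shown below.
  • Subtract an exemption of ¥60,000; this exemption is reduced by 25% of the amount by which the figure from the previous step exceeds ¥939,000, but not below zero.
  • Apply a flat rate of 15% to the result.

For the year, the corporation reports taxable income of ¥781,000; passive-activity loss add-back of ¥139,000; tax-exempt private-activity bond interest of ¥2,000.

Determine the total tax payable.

Shadow minimum tax:
  Adjusted income: ¥781,000 + ¥139,000 + ¥2,000 = ¥922,000
  Exemption: ¥922,000 ≤ ¥939,000, so full ¥60,000 applies
  Base: ¥922,000 − ¥60,000 = ¥862,000
  ¥862,000 × 15% = ¥129,300

Regular income tax:
  ¥315,000 × 13% = ¥40,950
  ¥9,000 × 22% = ¥1,980
  ¥457,000 × 30% = ¥137,100
  → ¥180,030

¥180,030 > ¥129,300, so the regular income tax governs.

¥180,030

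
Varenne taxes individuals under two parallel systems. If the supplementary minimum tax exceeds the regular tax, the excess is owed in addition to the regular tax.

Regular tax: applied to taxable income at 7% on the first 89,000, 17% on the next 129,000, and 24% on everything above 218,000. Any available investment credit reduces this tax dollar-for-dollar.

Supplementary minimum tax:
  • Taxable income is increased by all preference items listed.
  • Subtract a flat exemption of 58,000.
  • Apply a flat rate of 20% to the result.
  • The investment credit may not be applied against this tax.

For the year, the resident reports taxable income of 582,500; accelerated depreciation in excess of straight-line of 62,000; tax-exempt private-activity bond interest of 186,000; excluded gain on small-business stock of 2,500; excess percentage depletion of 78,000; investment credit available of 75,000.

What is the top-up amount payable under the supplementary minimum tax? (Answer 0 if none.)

Supplementary minimum tax:
  Adjusted income: 582,500 + 62,000 + 186,000 + 2,500 + 78,000 = 911,000
  Less exemption 58,000 → base 853,000
  853,000 × 20% = 170,600

Regular tax:
  89,000 × 7% = 6,230
  129,000 × 17% = 21,930
  364,500 × 24% = 87,480
  → 115,640
  Less investment credit 75,000 → 40,640

Excess of supplementary minimum tax over regular tax: 170,600 − 40,640 = 129,960.

129,960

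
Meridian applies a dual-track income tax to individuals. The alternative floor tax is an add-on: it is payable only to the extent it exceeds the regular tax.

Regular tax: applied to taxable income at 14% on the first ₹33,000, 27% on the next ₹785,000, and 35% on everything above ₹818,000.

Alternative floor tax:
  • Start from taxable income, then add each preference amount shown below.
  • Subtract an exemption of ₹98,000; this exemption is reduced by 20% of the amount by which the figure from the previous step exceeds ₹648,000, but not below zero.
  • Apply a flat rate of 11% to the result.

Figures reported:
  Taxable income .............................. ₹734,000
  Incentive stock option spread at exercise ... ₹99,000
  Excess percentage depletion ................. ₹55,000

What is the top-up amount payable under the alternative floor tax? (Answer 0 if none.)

Alternative floor tax:
  Adjusted income: ₹734,000 + ₹99,000 + ₹55,000 = ₹888,000
  Exemption: ₹98,000 − 20% × (₹888,000 − ₹648,000) = ₹98,000 − ₹48,000 = ₹50,000
  Base: ₹888,000 − ₹50,000 = ₹838,000
  ₹838,000 × 11% = ₹92,180

Regular tax:
  ₹33,000 × 14% = ₹4,620
  ₹701,000 × 27% = ₹189,270
  → ₹193,890

₹92,180 ≤ ₹193,890, so no add-on is due.

₹0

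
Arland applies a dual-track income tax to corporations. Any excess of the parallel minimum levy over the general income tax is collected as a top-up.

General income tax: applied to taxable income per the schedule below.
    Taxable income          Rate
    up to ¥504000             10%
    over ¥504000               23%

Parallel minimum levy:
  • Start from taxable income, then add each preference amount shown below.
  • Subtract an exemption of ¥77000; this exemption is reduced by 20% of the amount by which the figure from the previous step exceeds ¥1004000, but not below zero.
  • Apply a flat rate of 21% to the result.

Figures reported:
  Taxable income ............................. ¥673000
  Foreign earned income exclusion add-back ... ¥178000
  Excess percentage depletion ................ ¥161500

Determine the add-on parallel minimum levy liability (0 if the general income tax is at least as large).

Parallel minimum levy:
  Adjusted income: ¥673000 + ¥178000 + ¥161500 = ¥1012500
  Exemption: ¥77000 − 20% × (¥1012500 − ¥1004000) = ¥77000 − ¥1700 = ¥75300
  Base: ¥1012500 − ¥75300 = ¥937200
  ¥937200 × 21% = ¥196812

General income tax:
  ¥504000 × 10% = ¥50400
  ¥169000 × 23% = ¥38870
  → ¥89270

Excess of parallel minimum levy over general income tax: ¥196812 − ¥89270 = ¥107542.

¥107542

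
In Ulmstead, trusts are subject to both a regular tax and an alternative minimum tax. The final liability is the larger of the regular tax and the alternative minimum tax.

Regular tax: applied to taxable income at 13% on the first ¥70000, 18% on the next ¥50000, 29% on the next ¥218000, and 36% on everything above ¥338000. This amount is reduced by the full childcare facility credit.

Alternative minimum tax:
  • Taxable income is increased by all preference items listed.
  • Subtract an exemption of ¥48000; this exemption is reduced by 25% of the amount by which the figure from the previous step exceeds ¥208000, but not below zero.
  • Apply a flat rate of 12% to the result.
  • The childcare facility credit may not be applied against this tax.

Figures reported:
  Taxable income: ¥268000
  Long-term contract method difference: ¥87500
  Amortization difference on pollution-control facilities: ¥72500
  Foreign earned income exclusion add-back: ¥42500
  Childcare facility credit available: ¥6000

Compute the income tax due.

¥56460

Alternative minimum tax:
  Adjusted income: ¥268000 + ¥87500 + ¥72500 + ¥42500 = ¥470500
  Exemption: 25% × (¥470500 − ¥208000) = ¥65625 ≥ ¥48000, so the exemption is fully phased out
  Base: ¥470500 − ¥0 = ¥470500
  ¥470500 × 12% = ¥56460

Regular tax:
  ¥70000 × 13% = ¥9100
  ¥50000 × 18% = ¥9000
  ¥148000 × 29% = ¥42920
  → ¥61020
  Less childcare facility credit ¥6000 → ¥55020

¥56460 > ¥55020, so the alternative minimum tax is the binding amount.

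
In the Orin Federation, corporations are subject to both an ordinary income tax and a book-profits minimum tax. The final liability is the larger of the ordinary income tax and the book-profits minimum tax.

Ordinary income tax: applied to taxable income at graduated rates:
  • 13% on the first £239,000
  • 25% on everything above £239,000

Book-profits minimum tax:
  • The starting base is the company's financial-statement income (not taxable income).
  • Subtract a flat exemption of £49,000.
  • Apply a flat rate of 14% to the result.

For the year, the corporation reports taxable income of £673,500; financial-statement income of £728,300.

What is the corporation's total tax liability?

£139,695

Book-profits minimum tax:
  Base (financial-statement income): £728,300
  Less exemption £49,000 → base £679,300
  £679,300 × 14% = £95,102

Ordinary income tax:
  £239,000 × 13% = £31,070
  £434,500 × 25% = £108,625
  → £139,695

£139,695 > £95,102, so the ordinary income tax governs.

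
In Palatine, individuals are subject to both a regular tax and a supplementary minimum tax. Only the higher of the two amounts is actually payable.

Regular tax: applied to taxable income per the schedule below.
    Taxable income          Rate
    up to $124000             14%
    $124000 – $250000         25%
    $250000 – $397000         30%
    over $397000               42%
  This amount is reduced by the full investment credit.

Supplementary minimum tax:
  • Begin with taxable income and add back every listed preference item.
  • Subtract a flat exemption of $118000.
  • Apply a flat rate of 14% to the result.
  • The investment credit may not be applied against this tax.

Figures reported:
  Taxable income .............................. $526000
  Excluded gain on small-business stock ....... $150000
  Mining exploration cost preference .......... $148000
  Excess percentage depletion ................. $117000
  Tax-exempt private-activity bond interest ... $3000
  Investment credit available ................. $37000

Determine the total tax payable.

$115640

Regular tax:
  $124000 × 14% = $17360
  $126000 × 25% = $31500
  $147000 × 30% = $44100
  $129000 × 42% = $54180
  → $147140
  Less investment credit $37000 → $110140

Supplementary minimum tax:
  Adjusted income: $526000 + $150000 + $148000 + $117000 + $3000 = $944000
  Less exemption $118000 → base $826000
  $826000 × 14% = $115640

$115640 > $110140, so the supplementary minimum tax is the binding amount.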